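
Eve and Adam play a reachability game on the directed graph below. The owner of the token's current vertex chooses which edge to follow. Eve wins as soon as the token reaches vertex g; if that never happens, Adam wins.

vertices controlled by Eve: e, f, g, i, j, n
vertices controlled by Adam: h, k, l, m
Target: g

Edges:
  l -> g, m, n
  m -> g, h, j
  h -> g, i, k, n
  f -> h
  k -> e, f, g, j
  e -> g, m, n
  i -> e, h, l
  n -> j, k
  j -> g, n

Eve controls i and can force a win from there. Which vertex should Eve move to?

A0 = {g}
A1: add {e, j} — e (Eve) has e→g; j (Eve) has j→g.
A2: add {i, n} — i (Eve) has i→e; n (Eve) has n→j.
A3 = A2; e.g. f (Eve) has no edge into A2. Fixed point.
From i, successor e is in the attractor (rank 1); the other successors h, l are not.

e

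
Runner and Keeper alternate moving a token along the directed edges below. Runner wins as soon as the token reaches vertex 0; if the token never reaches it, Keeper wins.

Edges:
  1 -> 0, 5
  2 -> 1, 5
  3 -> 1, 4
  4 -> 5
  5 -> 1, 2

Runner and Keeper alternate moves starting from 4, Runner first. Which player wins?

Track states (vertex, player-to-move).
A0 = {(0,Runner), (0,Keeper)}
A1: add {(1,Runner)}.
A2 = A1; e.g. (1,Keeper) stays out. (4,Runner) never enters ⇒ Keeper avoids the target.

Keeper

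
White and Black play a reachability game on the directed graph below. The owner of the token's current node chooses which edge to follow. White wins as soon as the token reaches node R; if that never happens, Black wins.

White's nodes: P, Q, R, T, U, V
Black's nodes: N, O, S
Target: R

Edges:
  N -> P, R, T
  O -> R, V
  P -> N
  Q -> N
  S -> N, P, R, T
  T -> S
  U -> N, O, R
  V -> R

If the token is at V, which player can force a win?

White

A0 = {R}
A1: add {U, V} — U (White) has U→R; V (White) has V→R.
V ∈ A1, so White can force the target.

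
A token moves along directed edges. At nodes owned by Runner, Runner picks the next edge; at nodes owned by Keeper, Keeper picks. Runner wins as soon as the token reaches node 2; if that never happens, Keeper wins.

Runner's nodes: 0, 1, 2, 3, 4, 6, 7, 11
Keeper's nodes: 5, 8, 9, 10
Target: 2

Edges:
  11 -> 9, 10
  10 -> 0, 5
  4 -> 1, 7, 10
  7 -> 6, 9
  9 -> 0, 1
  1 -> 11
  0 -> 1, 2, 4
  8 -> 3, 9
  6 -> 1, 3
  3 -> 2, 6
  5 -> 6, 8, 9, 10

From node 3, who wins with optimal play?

A0 = {2}
A1: add {0, 3} — 0 (Runner) has 0→2; 3 (Runner) has 3→2.
3 ∈ A1, so Runner can force the target.

Runner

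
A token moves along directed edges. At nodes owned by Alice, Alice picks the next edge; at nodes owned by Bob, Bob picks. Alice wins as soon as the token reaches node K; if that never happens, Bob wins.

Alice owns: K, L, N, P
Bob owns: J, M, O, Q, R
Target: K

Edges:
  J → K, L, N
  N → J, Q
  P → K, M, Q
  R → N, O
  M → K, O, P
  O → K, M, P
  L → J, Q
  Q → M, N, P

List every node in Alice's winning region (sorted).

K, P

A0 = {K}
A1: add {P} — P (Alice) has P→K.
A2 = A1; e.g. J (Bob) can still go to L. Fixed point.
Alice's winning region = {K, P}.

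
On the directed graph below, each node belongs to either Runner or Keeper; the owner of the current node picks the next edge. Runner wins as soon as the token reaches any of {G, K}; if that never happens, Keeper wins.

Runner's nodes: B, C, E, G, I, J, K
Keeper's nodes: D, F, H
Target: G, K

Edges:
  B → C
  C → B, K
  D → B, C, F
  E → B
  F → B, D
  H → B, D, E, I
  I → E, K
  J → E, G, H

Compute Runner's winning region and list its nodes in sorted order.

A0 = {G, K}
A1: add {C, I, J} — C (Runner) has C→K; I (Runner) has I→K; J (Runner) has J→G.
A2: add {B} — B (Runner) has B→C.
A3: add {E} — E (Runner) has E→B.
A4 = A3; e.g. D (Keeper) can still go to F. Fixed point.
Runner's winning region = {B, C, E, G, I, J, K}.

B, C, E, G, I, J, K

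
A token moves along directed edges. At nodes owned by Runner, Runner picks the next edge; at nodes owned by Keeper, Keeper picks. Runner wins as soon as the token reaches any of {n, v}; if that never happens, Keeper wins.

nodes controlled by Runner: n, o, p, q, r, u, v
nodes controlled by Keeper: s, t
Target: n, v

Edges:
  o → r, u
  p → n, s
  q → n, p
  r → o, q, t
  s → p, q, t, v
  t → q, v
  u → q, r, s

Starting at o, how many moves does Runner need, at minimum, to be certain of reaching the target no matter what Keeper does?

3

A0 = {n, v}
A1: add {p, q} — p (Runner) has p→n; q (Runner) has q→n.
A2: add {r, t, u} — r (Runner) has r→q; t (Keeper): all of {q, v} already in; u (Runner) has u→q.
A3: add {o, s} — o (Runner) has o→r; s (Keeper): all of {p, q, t, v} already in.
A3 = all vertices. Fixed point.
o enters the attractor at level 3, so Runner can force the target in 3 moves from there.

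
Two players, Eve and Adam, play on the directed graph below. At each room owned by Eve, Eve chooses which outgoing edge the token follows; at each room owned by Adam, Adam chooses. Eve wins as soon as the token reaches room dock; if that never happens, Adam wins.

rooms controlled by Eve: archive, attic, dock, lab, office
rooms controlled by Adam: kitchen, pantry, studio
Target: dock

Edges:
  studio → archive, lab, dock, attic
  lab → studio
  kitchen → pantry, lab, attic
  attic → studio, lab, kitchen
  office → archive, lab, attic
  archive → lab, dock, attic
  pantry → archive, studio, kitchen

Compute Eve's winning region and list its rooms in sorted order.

A0 = {dock}
A1: add {archive} — archive (Eve) has archive→dock.
A2: add {office} — office (Eve) has office→archive.
A3 = A2; e.g. studio (Adam) can still go to lab. Fixed point.
Eve's winning region = {archive, dock, office}.

archive, dock, office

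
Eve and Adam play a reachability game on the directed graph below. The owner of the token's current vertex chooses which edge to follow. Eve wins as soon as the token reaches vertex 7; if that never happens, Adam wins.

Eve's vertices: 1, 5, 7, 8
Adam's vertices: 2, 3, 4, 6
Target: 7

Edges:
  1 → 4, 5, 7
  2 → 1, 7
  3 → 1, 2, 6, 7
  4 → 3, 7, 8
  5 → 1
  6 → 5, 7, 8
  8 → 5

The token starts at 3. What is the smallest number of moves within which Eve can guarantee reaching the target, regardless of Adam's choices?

5

A0 = {7}
A1: add {1} — 1 (Eve) has 1→7.
A2: add {2, 5} — 2 (Adam): all of {1, 7} already in; 5 (Eve) has 5→1.
A3: add {8} — 8 (Eve) has 8→5.
A4: add {6} — 6 (Adam): all of {5, 7, 8} already in.
A5: add {3} — 3 (Adam): all of {1, 2, 6, 7} already in.
3 enters the attractor at level 5, so Eve can force the target in 5 moves from there.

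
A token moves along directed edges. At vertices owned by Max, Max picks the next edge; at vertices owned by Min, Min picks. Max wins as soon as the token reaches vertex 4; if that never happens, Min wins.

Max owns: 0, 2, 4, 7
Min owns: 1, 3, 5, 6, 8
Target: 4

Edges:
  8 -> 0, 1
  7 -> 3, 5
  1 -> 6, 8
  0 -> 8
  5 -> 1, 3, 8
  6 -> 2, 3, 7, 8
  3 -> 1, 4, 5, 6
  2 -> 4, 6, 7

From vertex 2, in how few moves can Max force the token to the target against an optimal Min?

A0 = {4}
A1: add {2} — 2 (Max) has 2→4.
A2 = A1; e.g. 0 (Max) has no edge into A1. Fixed point.
2 enters the attractor at level 1, so Max can force the target in 1 move from there.

1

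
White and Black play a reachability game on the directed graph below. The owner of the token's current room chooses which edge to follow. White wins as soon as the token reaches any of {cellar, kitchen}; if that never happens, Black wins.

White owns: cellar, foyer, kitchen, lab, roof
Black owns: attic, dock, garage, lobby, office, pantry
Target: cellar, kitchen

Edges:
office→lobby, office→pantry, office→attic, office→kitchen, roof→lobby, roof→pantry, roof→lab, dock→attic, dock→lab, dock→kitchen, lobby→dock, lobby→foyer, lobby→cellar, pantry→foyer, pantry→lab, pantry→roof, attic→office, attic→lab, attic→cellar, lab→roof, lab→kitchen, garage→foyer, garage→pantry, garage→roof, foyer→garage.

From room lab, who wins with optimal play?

White

A0 = {cellar, kitchen}
A1: add {lab} — lab (White) has lab→kitchen.
lab ∈ A1, so White can force the target.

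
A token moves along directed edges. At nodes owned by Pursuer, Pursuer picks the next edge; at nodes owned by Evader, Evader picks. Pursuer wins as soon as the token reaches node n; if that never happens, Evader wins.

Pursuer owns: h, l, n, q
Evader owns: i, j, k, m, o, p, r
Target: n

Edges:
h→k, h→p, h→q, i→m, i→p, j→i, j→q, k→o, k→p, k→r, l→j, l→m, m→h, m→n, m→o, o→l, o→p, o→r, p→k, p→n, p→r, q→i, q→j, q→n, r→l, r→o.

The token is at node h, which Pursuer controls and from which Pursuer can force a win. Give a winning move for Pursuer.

q

A0 = {n}
A1: add {q} — q (Pursuer) has q→n.
A2: add {h} — h (Pursuer) has h→q.
A3 = A2; e.g. i (Evader) can still go to m. Fixed point.
From h, successor q is in the attractor (rank 1); the other successors k, p are not.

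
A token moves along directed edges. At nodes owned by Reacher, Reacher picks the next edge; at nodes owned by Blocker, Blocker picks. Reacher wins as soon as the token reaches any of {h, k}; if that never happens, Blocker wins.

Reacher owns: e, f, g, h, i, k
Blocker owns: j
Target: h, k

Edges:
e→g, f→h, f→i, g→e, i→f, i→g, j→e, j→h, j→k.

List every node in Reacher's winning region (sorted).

A0 = {h, k}
A1: add {f} — f (Reacher) has f→h.
A2: add {i} — i (Reacher) has i→f.
A3 = A2; e.g. e (Reacher) has no edge into A2. Fixed point.
Reacher's winning region = {f, h, i, k}.

f, h, i, k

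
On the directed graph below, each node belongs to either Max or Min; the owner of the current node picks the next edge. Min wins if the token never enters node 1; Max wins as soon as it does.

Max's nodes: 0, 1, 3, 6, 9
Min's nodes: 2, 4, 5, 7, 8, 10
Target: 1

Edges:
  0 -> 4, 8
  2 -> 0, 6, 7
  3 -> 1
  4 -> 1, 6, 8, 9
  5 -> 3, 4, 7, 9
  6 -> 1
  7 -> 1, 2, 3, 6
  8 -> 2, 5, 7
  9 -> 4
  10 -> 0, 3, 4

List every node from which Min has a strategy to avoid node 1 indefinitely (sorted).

A0 = {1}
A1: add {3, 6} — 3 (Max) has 3→1; 6 (Max) has 6→1.
A2 = A1; e.g. 0 (Max) has no edge into A1. Fixed point.
Max's attractor = {1, 3, 6}; Min avoids the target exactly from the complement.

0, 2, 4, 5, 7, 8, 9, 10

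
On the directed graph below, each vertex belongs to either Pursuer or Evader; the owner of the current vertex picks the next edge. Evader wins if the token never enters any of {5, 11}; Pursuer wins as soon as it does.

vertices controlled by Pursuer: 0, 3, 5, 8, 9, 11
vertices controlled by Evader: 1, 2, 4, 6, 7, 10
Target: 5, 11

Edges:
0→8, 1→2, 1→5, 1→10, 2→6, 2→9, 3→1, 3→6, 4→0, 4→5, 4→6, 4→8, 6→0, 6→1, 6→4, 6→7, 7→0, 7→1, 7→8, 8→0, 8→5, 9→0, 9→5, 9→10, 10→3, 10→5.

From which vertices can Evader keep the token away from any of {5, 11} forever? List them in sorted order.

1, 2, 3, 4, 6, 7, 10

A0 = {5, 11}
A1: add {8, 9} — 8 (Pursuer) has 8→5; 9 (Pursuer) has 9→5.
A2: add {0} — 0 (Pursuer) has 0→8.
A3 = A2; e.g. 1 (Evader) can still go to 2. Fixed point.
Pursuer's attractor = {0, 5, 8, 9, 11}; Evader avoids the target exactly from the complement.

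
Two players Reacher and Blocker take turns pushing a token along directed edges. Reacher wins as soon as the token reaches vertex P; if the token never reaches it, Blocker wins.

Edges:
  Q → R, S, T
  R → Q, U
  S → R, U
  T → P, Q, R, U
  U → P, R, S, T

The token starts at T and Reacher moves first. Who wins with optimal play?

Reacher

Track states (vertex, player-to-move).
A0 = {(P,Reacher), (P,Blocker)}
A1: add {(T,Reacher), (U,Reacher)}.
(T,Reacher) ∈ A1 ⇒ Reacher forces the target.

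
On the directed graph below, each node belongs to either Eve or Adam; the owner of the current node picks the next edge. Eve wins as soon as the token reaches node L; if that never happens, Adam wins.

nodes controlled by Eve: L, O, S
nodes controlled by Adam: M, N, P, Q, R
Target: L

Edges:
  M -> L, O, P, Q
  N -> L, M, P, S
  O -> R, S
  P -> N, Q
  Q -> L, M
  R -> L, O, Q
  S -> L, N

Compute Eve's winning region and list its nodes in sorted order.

A0 = {L}
A1: add {S} — S (Eve) has S→L.
A2: add {O} — O (Eve) has O→S.
A3 = A2; e.g. M (Adam) can still go to P. Fixed point.
Eve's winning region = {L, O, S}.

L, O, S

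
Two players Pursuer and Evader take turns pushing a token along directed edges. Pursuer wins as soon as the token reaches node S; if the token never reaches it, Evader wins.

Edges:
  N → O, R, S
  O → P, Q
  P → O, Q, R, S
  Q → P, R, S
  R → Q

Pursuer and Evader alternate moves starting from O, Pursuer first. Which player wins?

Track states (vertex, player-to-move).
A0 = {(S,Pursuer), (S,Evader)}
A1: add {(N,Pursuer), (P,Pursuer), (Q,Pursuer)}.
A2: add {(O,Evader), (R,Evader)}.
A3 = A2; e.g. (N,Evader) stays out. (O,Pursuer) never enters ⇒ Evader avoids the target.

Evader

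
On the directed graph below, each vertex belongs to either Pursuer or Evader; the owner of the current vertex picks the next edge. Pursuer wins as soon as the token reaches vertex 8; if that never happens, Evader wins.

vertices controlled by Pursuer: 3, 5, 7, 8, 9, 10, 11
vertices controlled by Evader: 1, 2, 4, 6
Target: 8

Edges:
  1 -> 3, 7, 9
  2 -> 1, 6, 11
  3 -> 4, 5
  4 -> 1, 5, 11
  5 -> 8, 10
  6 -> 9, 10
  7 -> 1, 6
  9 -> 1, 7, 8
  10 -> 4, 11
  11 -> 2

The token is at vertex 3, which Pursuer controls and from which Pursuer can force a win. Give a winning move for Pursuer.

5

A0 = {8}
A1: add {5, 9} — 5 (Pursuer) has 5→8; 9 (Pursuer) has 9→8.
A2: add {3} — 3 (Pursuer) has 3→5.
A3 = A2; e.g. 1 (Evader) can still go to 7. Fixed point.
From 3, successor 5 is in the attractor (rank 1); the other successor 4 is not.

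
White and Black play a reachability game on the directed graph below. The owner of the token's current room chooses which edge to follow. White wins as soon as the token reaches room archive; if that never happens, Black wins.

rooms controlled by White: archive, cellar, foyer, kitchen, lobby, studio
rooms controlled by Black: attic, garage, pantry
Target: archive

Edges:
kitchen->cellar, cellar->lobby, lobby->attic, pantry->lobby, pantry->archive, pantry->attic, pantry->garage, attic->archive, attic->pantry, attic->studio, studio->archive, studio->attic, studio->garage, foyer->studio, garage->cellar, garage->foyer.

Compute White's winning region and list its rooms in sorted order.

A0 = {archive}
A1: add {studio} — studio (White) has studio→archive.
A2: add {foyer} — foyer (White) has foyer→studio.
A3 = A2; e.g. kitchen (White) has no edge into A2. Fixed point.
White's winning region = {archive, foyer, studio}.

archive, foyer, studio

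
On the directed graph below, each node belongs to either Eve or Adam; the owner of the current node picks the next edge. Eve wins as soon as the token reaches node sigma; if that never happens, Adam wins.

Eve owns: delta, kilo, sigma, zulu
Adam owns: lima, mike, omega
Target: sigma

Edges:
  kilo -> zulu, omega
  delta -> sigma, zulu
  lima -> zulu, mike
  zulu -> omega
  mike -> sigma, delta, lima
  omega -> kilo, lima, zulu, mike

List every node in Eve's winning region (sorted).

A0 = {sigma}
A1: add {delta} — delta (Eve) has delta→sigma.
A2 = A1; e.g. kilo (Eve) has no edge into A1. Fixed point.
Eve's winning region = {delta, sigma}.

delta, sigma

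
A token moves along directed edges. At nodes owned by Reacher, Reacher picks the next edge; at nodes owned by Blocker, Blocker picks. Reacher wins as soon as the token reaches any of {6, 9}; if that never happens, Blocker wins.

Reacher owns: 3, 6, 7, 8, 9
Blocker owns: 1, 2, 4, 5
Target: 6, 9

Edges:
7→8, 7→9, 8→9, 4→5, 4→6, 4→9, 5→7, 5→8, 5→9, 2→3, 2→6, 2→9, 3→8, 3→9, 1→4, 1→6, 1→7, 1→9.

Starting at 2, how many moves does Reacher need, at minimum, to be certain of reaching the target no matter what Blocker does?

2

A0 = {6, 9}
A1: add {3, 7, 8} — 3 (Reacher) has 3→9; 7 (Reacher) has 7→9; 8 (Reacher) has 8→9.
A2: add {2, 5} — 2 (Blocker): all of {3, 6, 9} already in; 5 (Blocker): all of {7, 8, 9} already in.
2 enters the attractor at level 2, so Reacher can force the target in 2 moves from there.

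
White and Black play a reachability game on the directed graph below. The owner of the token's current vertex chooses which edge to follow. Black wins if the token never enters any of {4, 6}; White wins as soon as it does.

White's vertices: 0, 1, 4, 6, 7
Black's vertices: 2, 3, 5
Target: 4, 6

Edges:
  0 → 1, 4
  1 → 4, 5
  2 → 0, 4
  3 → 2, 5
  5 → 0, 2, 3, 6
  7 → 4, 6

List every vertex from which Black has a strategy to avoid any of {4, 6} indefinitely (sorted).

3, 5

A0 = {4, 6}
A1: add {0, 1, 7} — 0 (White) has 0→4; 1 (White) has 1→4; 7 (White) has 7→4.
A2: add {2} — 2 (Black): all of {0, 4} already in.
A3 = A2; e.g. 3 (Black) can still go to 5. Fixed point.
White's attractor = {0, 1, 2, 4, 6, 7}; Black avoids the target exactly from the complement.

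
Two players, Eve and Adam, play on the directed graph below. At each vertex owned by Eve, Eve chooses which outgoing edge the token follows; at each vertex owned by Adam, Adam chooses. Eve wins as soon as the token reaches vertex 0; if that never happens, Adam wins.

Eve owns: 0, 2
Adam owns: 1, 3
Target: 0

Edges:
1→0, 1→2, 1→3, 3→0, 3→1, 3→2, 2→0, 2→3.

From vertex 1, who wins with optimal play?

Adam

A0 = {0}
A1: add {2} — 2 (Eve) has 2→0.
A2 = A1; e.g. 1 (Adam) can still go to 3. Fixed point.
1 never enters the attractor, so Adam can avoid the target forever.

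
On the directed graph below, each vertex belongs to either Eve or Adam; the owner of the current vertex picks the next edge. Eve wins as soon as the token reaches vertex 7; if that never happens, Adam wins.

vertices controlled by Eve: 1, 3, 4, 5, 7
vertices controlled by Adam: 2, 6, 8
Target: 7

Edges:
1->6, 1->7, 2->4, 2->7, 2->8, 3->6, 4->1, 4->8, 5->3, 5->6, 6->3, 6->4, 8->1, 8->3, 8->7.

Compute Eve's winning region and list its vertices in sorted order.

A0 = {7}
A1: add {1} — 1 (Eve) has 1→7.
A2: add {4} — 4 (Eve) has 4→1.
A3 = A2; e.g. 2 (Adam) can still go to 8. Fixed point.
Eve's winning region = {1, 4, 7}.

1, 4, 7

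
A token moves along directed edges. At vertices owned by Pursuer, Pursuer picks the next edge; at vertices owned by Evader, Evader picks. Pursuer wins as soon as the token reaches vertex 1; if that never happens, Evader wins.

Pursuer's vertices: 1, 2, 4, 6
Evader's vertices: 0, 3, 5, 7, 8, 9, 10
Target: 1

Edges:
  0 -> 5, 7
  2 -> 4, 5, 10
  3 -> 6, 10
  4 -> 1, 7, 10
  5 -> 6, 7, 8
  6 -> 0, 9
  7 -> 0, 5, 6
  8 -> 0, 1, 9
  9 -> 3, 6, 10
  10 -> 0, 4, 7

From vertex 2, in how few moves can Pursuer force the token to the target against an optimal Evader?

2

A0 = {1}
A1: add {4} — 4 (Pursuer) has 4→1.
A2: add {2} — 2 (Pursuer) has 2→4.
A3 = A2; e.g. 0 (Evader) can still go to 5. Fixed point.
2 enters the attractor at level 2, so Pursuer can force the target in 2 moves from there.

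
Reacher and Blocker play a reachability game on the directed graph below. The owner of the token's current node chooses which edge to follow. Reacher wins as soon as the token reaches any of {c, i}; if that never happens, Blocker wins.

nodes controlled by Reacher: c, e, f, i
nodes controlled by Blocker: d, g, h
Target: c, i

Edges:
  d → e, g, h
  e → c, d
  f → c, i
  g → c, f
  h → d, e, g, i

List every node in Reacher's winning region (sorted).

A0 = {c, i}
A1: add {e, f} — e (Reacher) has e→c; f (Reacher) has f→c.
A2: add {g} — g (Blocker): all of {c, f} already in.
A3 = A2; e.g. d (Blocker) can still go to h. Fixed point.
Reacher's winning region = {c, e, f, g, i}.

c, e, f, g, i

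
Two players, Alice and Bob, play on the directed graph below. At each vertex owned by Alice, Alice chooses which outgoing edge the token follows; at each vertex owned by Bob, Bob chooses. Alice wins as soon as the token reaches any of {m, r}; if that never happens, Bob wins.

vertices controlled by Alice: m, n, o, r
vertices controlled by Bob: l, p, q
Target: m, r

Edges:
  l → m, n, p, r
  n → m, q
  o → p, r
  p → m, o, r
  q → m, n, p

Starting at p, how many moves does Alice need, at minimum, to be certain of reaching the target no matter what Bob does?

2

A0 = {m, r}
A1: add {n, o} — n (Alice) has n→m; o (Alice) has o→r.
A2: add {p} — p (Bob): all of {m, o, r} already in.
p enters the attractor at level 2, so Alice can force the target in 2 moves from there.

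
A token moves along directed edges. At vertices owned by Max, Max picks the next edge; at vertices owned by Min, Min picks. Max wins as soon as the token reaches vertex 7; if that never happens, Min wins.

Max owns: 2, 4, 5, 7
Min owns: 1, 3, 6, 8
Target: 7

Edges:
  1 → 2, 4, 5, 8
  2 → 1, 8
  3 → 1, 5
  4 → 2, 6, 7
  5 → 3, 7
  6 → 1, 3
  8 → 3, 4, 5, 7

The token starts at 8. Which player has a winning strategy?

A0 = {7}
A1: add {4, 5} — 4 (Max) has 4→7; 5 (Max) has 5→7.
A2 = A1; e.g. 1 (Min) can still go to 2. Fixed point.
8 never enters the attractor, so Min can avoid the target forever.

Min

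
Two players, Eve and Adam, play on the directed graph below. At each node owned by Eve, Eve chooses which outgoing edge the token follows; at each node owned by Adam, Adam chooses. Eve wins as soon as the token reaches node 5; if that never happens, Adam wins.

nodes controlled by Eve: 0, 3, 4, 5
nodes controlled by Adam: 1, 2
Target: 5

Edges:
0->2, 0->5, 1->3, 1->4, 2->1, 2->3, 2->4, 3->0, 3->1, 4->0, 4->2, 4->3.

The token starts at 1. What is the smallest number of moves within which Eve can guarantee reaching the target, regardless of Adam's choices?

3

A0 = {5}
A1: add {0} — 0 (Eve) has 0→5.
A2: add {3, 4} — 3 (Eve) has 3→0; 4 (Eve) has 4→0.
A3: add {1} — 1 (Adam): all of {3, 4} already in.
1 enters the attractor at level 3, so Eve can force the target in 3 moves from there.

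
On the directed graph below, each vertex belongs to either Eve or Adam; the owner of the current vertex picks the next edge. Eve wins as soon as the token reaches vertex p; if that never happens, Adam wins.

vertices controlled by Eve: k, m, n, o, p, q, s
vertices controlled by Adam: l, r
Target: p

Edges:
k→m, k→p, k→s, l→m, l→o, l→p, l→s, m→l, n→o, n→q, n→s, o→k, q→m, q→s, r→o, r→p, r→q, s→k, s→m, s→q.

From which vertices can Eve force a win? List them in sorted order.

A0 = {p}
A1: add {k} — k (Eve) has k→p.
A2: add {o, s} — o (Eve) has o→k; s (Eve) has s→k.
A3: add {n, q} — n (Eve) has n→o; q (Eve) has q→s.
A4: add {r} — r (Adam): all of {o, p, q} already in.
A5 = A4; e.g. l (Adam) can still go to m. Fixed point.
Eve's winning region = {k, n, o, p, q, r, s}.

k, n, o, p, q, r, s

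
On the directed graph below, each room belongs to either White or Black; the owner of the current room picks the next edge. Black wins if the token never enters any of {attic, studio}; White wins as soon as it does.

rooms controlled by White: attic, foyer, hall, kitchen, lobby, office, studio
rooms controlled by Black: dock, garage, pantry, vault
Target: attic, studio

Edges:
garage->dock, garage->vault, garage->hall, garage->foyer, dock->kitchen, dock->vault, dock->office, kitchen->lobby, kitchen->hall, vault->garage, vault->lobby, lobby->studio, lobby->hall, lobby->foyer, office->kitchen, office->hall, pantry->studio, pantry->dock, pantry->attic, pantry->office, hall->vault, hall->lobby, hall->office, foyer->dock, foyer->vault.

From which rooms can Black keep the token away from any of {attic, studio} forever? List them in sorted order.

dock, foyer, garage, pantry, vault

A0 = {attic, studio}
A1: add {lobby} — lobby (White) has lobby→studio.
A2: add {hall, kitchen} — kitchen (White) has kitchen→lobby; hall (White) has hall→lobby.
A3: add {office} — office (White) has office→kitchen.
A4 = A3; e.g. garage (Black) can still go to dock. Fixed point.
White's attractor = {attic, hall, kitchen, lobby, office, studio}; Black avoids the target exactly from the complement.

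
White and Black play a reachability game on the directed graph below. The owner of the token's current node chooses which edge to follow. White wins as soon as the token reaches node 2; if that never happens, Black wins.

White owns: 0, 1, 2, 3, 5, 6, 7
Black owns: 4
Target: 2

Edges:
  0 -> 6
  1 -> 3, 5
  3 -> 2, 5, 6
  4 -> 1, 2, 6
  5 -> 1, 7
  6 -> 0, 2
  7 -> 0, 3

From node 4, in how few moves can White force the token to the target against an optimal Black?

3

A0 = {2}
A1: add {3, 6} — 3 (White) has 3→2; 6 (White) has 6→2.
A2: add {0, 1, 7} — 0 (White) has 0→6; 1 (White) has 1→3; 7 (White) has 7→3.
A3: add {4, 5} — 4 (Black): all of {1, 2, 6} already in; 5 (White) has 5→1.
A3 = all vertices. Fixed point.
4 enters the attractor at level 3, so White can force the target in 3 moves from there.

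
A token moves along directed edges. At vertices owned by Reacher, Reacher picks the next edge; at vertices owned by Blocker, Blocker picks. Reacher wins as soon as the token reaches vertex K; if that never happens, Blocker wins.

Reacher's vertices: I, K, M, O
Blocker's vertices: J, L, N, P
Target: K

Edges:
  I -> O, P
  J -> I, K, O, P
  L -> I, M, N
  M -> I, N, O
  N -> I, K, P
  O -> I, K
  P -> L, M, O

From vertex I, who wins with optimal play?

Reacher

A0 = {K}
A1: add {O} — O (Reacher) has O→K.
A2: add {I, M} — I (Reacher) has I→O; M (Reacher) has M→O.
A3 = A2; e.g. J (Blocker) can still go to P. Fixed point.
I ∈ A2, so Reacher can force the target.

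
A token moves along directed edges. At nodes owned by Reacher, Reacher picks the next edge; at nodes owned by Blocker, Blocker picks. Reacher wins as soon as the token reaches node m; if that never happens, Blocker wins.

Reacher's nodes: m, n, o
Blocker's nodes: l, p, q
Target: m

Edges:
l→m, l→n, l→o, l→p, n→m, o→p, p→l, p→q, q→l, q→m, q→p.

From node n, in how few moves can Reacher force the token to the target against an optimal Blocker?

1

A0 = {m}
A1: add {n} — n (Reacher) has n→m.
A2 = A1; e.g. l (Blocker) can still go to o. Fixed point.
n enters the attractor at level 1, so Reacher can force the target in 1 move from there.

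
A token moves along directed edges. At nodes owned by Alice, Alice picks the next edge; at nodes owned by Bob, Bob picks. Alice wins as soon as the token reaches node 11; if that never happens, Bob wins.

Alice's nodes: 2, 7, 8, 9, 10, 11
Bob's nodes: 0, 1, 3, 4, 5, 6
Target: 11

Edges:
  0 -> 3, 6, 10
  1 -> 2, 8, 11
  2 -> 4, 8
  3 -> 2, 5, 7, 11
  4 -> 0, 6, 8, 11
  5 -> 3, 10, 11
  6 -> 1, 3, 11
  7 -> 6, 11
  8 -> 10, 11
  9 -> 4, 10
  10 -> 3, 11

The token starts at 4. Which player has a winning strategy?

A0 = {11}
A1: add {7, 8, 10} — 7 (Alice) has 7→11; 8 (Alice) has 8→11; 10 (Alice) has 10→11.
A2: add {2, 9} — 2 (Alice) has 2→8; 9 (Alice) has 9→10.
A3: add {1} — 1 (Bob): all of {2, 8, 11} already in.
A4 = A3; e.g. 0 (Bob) can still go to 3. Fixed point.
4 never enters the attractor, so Bob can avoid the target forever.

Bob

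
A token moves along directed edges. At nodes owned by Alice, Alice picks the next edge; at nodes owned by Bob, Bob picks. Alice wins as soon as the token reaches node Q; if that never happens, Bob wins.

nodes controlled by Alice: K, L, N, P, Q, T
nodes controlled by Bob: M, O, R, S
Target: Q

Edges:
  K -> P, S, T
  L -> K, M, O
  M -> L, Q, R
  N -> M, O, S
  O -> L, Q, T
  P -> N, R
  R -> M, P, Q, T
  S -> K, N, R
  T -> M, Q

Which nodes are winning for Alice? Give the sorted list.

A0 = {Q}
A1: add {T} — T (Alice) has T→Q.
A2: add {K} — K (Alice) has K→T.
A3: add {L} — L (Alice) has L→K.
A4: add {O} — O (Bob): all of {L, Q, T} already in.
A5: add {N} — N (Alice) has N→O.
A6: add {P} — P (Alice) has P→N.
A7 = A6; e.g. M (Bob) can still go to R. Fixed point.
Alice's winning region = {K, L, N, O, P, Q, T}.

K, L, N, O, P, Q, T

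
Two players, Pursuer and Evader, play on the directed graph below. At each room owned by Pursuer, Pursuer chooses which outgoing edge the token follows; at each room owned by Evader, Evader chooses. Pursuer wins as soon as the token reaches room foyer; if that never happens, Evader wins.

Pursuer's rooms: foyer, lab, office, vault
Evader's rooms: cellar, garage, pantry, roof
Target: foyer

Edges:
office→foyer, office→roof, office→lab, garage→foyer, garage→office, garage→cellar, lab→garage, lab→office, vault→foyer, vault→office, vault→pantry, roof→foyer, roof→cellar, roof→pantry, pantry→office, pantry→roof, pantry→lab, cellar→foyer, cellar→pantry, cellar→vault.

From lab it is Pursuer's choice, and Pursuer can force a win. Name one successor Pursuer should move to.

office

A0 = {foyer}
A1: add {office, vault} — office (Pursuer) has office→foyer; vault (Pursuer) has vault→foyer.
A2: add {lab} — lab (Pursuer) has lab→office.
A3 = A2; e.g. garage (Evader) can still go to cellar. Fixed point.
From lab, successor office is in the attractor (rank 1); the other successor garage is not.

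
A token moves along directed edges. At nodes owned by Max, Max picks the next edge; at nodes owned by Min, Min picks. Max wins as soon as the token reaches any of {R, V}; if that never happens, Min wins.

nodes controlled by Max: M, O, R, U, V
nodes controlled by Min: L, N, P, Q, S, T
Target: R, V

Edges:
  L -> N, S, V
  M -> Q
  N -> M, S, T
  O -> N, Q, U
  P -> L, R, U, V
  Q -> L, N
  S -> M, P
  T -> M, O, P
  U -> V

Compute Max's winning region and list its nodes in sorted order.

O, R, U, V

A0 = {R, V}
A1: add {U} — U (Max) has U→V.
A2: add {O} — O (Max) has O→U.
A3 = A2; e.g. L (Min) can still go to N. Fixed point.
Max's winning region = {O, R, U, V}.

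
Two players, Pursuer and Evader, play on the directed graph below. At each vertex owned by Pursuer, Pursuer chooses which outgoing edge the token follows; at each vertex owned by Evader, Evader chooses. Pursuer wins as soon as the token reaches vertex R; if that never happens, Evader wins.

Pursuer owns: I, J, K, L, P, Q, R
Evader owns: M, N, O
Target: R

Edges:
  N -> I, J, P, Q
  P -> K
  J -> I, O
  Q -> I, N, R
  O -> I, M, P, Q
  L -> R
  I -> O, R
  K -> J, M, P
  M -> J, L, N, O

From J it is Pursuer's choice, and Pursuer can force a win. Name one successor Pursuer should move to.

A0 = {R}
A1: add {I, L, Q} — I (Pursuer) has I→R; L (Pursuer) has L→R; Q (Pursuer) has Q→R.
A2: add {J} — J (Pursuer) has J→I.
A3: add {K} — K (Pursuer) has K→J.
A4: add {P} — P (Pursuer) has P→K.
A5: add {N} — N (Evader): all of {I, J, P, Q} already in.
A6 = A5; e.g. M (Evader) can still go to O. Fixed point.
From J, successor I is in the attractor (rank 1); the other successor O is not.

I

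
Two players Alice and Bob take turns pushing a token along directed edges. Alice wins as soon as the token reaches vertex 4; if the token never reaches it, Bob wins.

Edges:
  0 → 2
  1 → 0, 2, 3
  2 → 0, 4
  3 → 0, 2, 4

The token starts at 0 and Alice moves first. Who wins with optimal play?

Bob

Track states (vertex, player-to-move).
A0 = {(4,Alice), (4,Bob)}
A1: add {(2,Alice), (3,Alice)}.
A2: add {(0,Bob)}.
A3: add {(1,Alice)}.
A4 = A3; e.g. (0,Alice) stays out. (0,Alice) never enters ⇒ Bob avoids the target.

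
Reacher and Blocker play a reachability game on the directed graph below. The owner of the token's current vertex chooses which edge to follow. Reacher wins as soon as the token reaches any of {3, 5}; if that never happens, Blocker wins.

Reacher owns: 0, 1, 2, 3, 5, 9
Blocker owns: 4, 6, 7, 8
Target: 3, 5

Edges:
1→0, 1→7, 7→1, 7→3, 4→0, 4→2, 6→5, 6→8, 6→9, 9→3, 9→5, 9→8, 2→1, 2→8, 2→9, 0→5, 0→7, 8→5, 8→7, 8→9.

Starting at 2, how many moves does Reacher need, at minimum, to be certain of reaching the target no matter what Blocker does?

A0 = {3, 5}
A1: add {0, 9} — 0 (Reacher) has 0→5; 9 (Reacher) has 9→3.
A2: add {1, 2} — 1 (Reacher) has 1→0; 2 (Reacher) has 2→9.
2 enters the attractor at level 2, so Reacher can force the target in 2 moves from there.

2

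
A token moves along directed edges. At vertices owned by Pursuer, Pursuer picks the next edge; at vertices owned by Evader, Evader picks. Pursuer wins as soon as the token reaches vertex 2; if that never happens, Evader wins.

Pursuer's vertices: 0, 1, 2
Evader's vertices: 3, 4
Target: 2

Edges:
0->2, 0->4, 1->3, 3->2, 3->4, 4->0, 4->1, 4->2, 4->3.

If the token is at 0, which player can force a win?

Pursuer

A0 = {2}
A1: add {0} — 0 (Pursuer) has 0→2.
A2 = A1; e.g. 1 (Pursuer) has no edge into A1. Fixed point.
0 ∈ A1, so Pursuer can force the target.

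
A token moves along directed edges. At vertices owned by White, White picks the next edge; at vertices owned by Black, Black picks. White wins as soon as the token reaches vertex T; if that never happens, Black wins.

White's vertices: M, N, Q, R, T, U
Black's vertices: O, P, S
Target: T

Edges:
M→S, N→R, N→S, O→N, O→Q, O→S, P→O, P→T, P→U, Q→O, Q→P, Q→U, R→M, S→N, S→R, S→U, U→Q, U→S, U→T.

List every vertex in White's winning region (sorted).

A0 = {T}
A1: add {U} — U (White) has U→T.
A2: add {Q} — Q (White) has Q→U.
A3 = A2; e.g. M (White) has no edge into A2. Fixed point.
White's winning region = {Q, T, U}.

Q, T, U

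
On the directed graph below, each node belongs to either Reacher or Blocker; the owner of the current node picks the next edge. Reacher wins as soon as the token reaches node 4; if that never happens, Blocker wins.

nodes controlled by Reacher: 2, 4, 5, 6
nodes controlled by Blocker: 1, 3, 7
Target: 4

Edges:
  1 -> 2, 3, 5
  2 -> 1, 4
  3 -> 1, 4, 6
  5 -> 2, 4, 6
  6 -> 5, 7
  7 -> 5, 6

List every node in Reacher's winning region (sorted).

2, 4, 5, 6, 7

A0 = {4}
A1: add {2, 5} — 2 (Reacher) has 2→4; 5 (Reacher) has 5→4.
A2: add {6} — 6 (Reacher) has 6→5.
A3: add {7} — 7 (Blocker): all of {5, 6} already in.
A4 = A3; e.g. 1 (Blocker) can still go to 3. Fixed point.
Reacher's winning region = {2, 4, 5, 6, 7}.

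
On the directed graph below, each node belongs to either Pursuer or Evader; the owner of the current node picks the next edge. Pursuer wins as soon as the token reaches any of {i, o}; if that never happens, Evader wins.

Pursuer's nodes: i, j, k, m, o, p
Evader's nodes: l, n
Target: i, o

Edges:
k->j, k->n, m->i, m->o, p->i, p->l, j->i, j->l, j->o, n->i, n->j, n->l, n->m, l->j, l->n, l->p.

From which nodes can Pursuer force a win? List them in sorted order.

A0 = {i, o}
A1: add {j, m, p} — j (Pursuer) has j→i; m (Pursuer) has m→i; p (Pursuer) has p→i.
A2: add {k} — k (Pursuer) has k→j.
A3 = A2; e.g. l (Evader) can still go to n. Fixed point.
Pursuer's winning region = {i, j, k, m, o, p}.

i, j, k, m, o, p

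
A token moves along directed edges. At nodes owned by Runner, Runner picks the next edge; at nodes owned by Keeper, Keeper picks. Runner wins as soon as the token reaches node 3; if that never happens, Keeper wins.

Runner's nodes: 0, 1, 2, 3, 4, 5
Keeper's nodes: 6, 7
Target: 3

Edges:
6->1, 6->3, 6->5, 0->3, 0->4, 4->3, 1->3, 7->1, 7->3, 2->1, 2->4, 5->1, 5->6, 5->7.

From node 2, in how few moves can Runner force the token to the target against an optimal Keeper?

2

A0 = {3}
A1: add {0, 1, 4} — 0 (Runner) has 0→3; 1 (Runner) has 1→3; 4 (Runner) has 4→3.
A2: add {2, 5, 7} — 2 (Runner) has 2→1; 5 (Runner) has 5→1; 7 (Keeper): all of {1, 3} already in.
2 enters the attractor at level 2, so Runner can force the target in 2 moves from there.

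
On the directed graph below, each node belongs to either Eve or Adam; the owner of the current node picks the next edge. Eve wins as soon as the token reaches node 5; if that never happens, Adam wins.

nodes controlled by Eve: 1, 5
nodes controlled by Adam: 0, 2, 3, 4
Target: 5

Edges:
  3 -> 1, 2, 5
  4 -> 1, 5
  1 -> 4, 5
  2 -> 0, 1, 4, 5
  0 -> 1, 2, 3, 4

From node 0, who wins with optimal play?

Adam

A0 = {5}
A1: add {1} — 1 (Eve) has 1→5.
A2: add {4} — 4 (Adam): all of {1, 5} already in.
A3 = A2; e.g. 0 (Adam) can still go to 2. Fixed point.
0 never enters the attractor, so Adam can avoid the target forever.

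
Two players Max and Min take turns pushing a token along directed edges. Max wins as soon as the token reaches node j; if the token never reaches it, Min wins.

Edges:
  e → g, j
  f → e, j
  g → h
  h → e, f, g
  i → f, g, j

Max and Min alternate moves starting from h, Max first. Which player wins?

Track states (vertex, player-to-move).
A0 = {(j,Max), (j,Min)}
A1: add {(e,Max), (f,Max), (i,Max)}.
A2: add {(f,Min)}.
A3: add {(h,Max)}.
(h,Max) ∈ A3 ⇒ Max forces the target.

Max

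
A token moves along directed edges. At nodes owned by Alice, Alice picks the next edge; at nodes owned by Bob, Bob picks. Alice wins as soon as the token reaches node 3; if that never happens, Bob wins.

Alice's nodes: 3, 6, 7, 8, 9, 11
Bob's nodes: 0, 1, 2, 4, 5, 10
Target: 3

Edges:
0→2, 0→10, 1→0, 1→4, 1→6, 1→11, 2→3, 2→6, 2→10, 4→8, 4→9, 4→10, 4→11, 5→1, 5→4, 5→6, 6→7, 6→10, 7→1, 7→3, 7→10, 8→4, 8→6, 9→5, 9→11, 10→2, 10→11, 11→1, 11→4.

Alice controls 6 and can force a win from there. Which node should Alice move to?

7

A0 = {3}
A1: add {7} — 7 (Alice) has 7→3.
A2: add {6} — 6 (Alice) has 6→7.
A3: add {8} — 8 (Alice) has 8→6.
A4 = A3; e.g. 0 (Bob) can still go to 2. Fixed point.
From 6, successor 7 is in the attractor (rank 1); the other successor 10 is not.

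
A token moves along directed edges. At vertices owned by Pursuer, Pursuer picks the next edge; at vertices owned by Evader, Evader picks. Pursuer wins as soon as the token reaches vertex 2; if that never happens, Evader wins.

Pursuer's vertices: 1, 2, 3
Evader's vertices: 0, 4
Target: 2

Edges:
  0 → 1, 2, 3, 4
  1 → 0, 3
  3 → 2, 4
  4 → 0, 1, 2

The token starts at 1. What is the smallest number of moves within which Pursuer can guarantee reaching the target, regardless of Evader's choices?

A0 = {2}
A1: add {3} — 3 (Pursuer) has 3→2.
A2: add {1} — 1 (Pursuer) has 1→3.
A3 = A2; e.g. 0 (Evader) can still go to 4. Fixed point.
1 enters the attractor at level 2, so Pursuer can force the target in 2 moves from there.

2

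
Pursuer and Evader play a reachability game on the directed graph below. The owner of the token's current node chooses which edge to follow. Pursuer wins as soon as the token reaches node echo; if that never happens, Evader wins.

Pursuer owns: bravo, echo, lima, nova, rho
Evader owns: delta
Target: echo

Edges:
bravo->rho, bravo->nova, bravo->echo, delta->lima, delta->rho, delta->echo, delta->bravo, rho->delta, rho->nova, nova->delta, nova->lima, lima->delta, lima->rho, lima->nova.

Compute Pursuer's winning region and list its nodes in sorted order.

A0 = {echo}
A1: add {bravo} — bravo (Pursuer) has bravo→echo.
A2 = A1; e.g. delta (Evader) can still go to lima. Fixed point.
Pursuer's winning region = {bravo, echo}.

bravo, echo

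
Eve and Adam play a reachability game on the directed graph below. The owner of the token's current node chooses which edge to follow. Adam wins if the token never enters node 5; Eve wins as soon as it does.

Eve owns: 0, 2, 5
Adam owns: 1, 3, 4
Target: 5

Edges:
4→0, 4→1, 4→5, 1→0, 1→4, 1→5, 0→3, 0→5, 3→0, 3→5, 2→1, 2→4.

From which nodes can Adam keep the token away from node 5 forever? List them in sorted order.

A0 = {5}
A1: add {0} — 0 (Eve) has 0→5.
A2: add {3} — 3 (Adam): all of {0, 5} already in.
A3 = A2; e.g. 1 (Adam) can still go to 4. Fixed point.
Eve's attractor = {0, 3, 5}; Adam avoids the target exactly from the complement.

1, 2, 4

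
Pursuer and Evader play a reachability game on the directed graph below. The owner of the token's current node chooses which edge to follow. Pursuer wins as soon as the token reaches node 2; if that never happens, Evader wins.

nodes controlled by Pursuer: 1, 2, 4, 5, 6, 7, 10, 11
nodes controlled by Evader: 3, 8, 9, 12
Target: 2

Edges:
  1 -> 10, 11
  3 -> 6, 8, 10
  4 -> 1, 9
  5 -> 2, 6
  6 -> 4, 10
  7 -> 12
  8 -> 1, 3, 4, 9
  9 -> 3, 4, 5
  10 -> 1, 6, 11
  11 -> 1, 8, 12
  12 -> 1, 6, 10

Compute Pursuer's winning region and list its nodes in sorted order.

A0 = {2}
A1: add {5} — 5 (Pursuer) has 5→2.
A2 = A1; e.g. 1 (Pursuer) has no edge into A1. Fixed point.
Pursuer's winning region = {2, 5}.

2, 5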